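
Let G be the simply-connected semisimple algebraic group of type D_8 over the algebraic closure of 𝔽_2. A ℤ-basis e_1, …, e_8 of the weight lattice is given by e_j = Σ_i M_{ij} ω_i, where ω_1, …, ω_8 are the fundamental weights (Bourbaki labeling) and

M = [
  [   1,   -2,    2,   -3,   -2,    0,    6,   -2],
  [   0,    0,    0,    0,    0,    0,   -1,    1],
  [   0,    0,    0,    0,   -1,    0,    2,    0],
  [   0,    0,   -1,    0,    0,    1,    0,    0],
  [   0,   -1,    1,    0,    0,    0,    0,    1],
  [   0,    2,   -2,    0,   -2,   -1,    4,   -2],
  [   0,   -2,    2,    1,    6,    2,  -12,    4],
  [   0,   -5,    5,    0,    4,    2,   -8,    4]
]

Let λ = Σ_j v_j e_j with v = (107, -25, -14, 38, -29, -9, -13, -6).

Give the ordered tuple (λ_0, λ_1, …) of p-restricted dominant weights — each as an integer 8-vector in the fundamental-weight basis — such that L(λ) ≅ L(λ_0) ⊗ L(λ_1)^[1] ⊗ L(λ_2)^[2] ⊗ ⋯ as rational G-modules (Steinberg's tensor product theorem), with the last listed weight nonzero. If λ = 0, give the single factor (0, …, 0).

Change of basis e → ω: c = M·v where v = (107, -25, -14, 38, -29, -9, -13, -6):
  c_1 = (1)·(107) + (-2)·(-25) + (2)·(-14) + (-3)·(38) + (-2)·(-29) + (0)·(-9) + (6)·(-13) + (-2)·(-6) = 7
  c_2 = (0)·(107) + (0)·(-25) + (0)·(-14) + (0)·(38) + (0)·(-29) + (0)·(-9) + (-1)·(-13) + (1)·(-6) = 7
  c_3 = (0)·(107) + (0)·(-25) + (0)·(-14) + (0)·(38) + (-1)·(-29) + (0)·(-9) + (2)·(-13) + (0)·(-6) = 3
  c_4 = (0)·(107) + (0)·(-25) + (-1)·(-14) + (0)·(38) + (0)·(-29) + (1)·(-9) + (0)·(-13) + (0)·(-6) = 5
  c_5 = (0)·(107) + (-1)·(-25) + (1)·(-14) + (0)·(38) + (0)·(-29) + (0)·(-9) + (0)·(-13) + (1)·(-6) = 5
  c_6 = (0)·(107) + (2)·(-25) + (-2)·(-14) + (0)·(38) + (-2)·(-29) + (-1)·(-9) + (4)·(-13) + (-2)·(-6) = 5
  c_7 = (0)·(107) + (-2)·(-25) + (2)·(-14) + (1)·(38) + (6)·(-29) + (2)·(-9) + (-12)·(-13) + (4)·(-6) = 0
  c_8 = (0)·(107) + (-5)·(-25) + (5)·(-14) + (0)·(38) + (4)·(-29) + (2)·(-9) + (-8)·(-13) + (4)·(-6) = 1
Writing each c_i in base p = 2:
  c_1 = 7 = 1·2^0 + 1·2^1 + 1·2^2
  c_2 = 7 = 1·2^0 + 1·2^1 + 1·2^2
  c_3 = 3 = 1·2^0 + 1·2^1
  c_4 = 5 = 1·2^0 + 0·2^1 + 1·2^2
  c_5 = 5 = 1·2^0 + 0·2^1 + 1·2^2
  c_6 = 5 = 1·2^0 + 0·2^1 + 1·2^2
  c_7 = 0
  c_8 = 1 = 1·2^0
λ_0 = (1, 1, 1, 1, 1, 1, 0, 1)
λ_1 = (1, 1, 1, 0, 0, 0, 0, 0)
λ_2 = (1, 1, 0, 1, 1, 1, 0, 0)

((1, 1, 1, 1, 1, 1, 0, 1), (1, 1, 1, 0, 0, 0, 0, 0), (1, 1, 0, 1, 1, 1, 0, 0))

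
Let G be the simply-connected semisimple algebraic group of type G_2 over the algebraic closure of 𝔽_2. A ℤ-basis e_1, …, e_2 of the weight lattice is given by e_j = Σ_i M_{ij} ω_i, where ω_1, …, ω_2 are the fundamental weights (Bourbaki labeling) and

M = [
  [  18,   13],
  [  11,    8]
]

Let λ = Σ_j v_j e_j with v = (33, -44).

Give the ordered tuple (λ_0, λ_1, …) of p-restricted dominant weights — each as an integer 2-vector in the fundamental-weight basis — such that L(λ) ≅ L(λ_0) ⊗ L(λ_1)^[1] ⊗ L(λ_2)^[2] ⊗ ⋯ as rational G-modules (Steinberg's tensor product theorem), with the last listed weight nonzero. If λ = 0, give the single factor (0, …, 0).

ω-coordinates c = M·v, v = (33, -44):
  c_1 = 18·33 + (13)·(-44) = 22
  c_2 = 11·33 + (8)·(-44) = 11
Base-2 expansion of each c_i:
  c_1 = 22 = 0·2^0 + 1·2^1 + 1·2^2 + 0·2^3 + 1·2^4
  c_2 = 11 = 1·2^0 + 1·2^1 + 0·2^2 + 1·2^3
p-restricted factor λ_0 = (0, 1)
p-restricted factor λ_1 = (1, 1)
p-restricted factor λ_2 = (1, 0)
p-restricted factor λ_3 = (0, 1)
p-restricted factor λ_4 = (1, 0)

((0, 1), (1, 1), (1, 0), (0, 1), (1, 0))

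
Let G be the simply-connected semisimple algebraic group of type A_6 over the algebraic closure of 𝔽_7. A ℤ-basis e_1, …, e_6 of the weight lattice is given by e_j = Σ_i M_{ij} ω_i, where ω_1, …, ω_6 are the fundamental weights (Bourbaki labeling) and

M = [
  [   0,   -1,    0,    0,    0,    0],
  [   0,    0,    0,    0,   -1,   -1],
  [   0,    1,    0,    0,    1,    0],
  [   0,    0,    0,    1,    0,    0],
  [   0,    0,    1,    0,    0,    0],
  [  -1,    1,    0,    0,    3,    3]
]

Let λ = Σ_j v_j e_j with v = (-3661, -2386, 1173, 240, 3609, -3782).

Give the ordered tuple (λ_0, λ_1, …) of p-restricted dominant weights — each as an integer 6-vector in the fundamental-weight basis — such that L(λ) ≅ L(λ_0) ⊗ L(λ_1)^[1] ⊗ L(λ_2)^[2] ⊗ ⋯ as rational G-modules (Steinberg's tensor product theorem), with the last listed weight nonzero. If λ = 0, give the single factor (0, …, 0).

((6, 5, 5, 2, 4, 0), (4, 3, 6, 6, 6, 3), (6, 3, 3, 4, 2, 1), (6, 0, 3, 0, 3, 2))

Compute c_i = Σ_j M_{ij} v_j with v = (-3661, -2386, 1173, 240, 3609, -3782):
  c_1 = (0)·(-3661) + (-1)·(-2386) + 0·1173 + 0·240 + 0·3609 + (0)·(-3782) = 2386
  c_2 = (0)·(-3661) + (0)·(-2386) + 0·1173 + 0·240 + (-1)·(3609) + (-1)·(-3782) = 173
  c_3 = (0)·(-3661) + (1)·(-2386) + 0·1173 + 0·240 + 1·3609 + (0)·(-3782) = 1223
  c_4 = (0)·(-3661) + (0)·(-2386) + 0·1173 + 1·240 + 0·3609 + (0)·(-3782) = 240
  c_5 = (0)·(-3661) + (0)·(-2386) + 1·1173 + 0·240 + 0·3609 + (0)·(-3782) = 1173
  c_6 = (-1)·(-3661) + (1)·(-2386) + 0·1173 + 0·240 + 3·3609 + (3)·(-3782) = 756
p = 7; digits c_i = Σ_j d_{ij}·7^j, 0 ≤ d_{ij} < 7:
  c_1 = 2386 = 6·7^0 + 4·7^1 + 6·7^2 + 6·7^3
  c_2 = 173 = 5·7^0 + 3·7^1 + 3·7^2
  c_3 = 1223 = 5·7^0 + 6·7^1 + 3·7^2 + 3·7^3
  c_4 = 240 = 2·7^0 + 6·7^1 + 4·7^2
  c_5 = 1173 = 4·7^0 + 6·7^1 + 2·7^2 + 3·7^3
  c_6 = 756 = 0·7^0 + 3·7^1 + 1·7^2 + 2·7^3
p-restricted factor λ_0 = (6, 5, 5, 2, 4, 0)
p-restricted factor λ_1 = (4, 3, 6, 6, 6, 3)
p-restricted factor λ_2 = (6, 3, 3, 4, 2, 1)
p-restricted factor λ_3 = (6, 0, 3, 0, 3, 2)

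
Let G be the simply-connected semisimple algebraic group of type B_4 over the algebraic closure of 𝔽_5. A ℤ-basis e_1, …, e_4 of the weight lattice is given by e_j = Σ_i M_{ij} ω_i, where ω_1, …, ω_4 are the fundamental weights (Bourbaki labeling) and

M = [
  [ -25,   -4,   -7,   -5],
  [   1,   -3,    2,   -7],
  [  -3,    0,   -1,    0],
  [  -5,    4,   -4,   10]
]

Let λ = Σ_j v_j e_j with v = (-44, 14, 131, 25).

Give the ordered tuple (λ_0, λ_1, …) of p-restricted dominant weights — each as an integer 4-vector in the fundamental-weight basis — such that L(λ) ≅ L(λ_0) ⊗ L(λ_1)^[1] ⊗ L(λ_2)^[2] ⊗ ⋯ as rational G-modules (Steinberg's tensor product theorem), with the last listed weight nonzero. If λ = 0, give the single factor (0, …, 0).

ω-coordinates c = M·v, v = (-44, 14, 131, 25):
  c_1 = -25*-44 + -4*14 + -7*131 + -5*25 = 2
  c_2 = 1*-44 + -3*14 + 2*131 + -7*25 = 1
  c_3 = -3*-44 + 0*14 + -1*131 + 0*25 = 1
  c_4 = -5*-44 + 4*14 + -4*131 + 10*25 = 2
Expand coordinatewise in base 5:
  c_1 = 2 = 2·5^0
  c_2 = 1 = 1·5^0
  c_3 = 1 = 1·5^0
  c_4 = 2 = 2·5^0
Factor λ_0 = (2, 1, 1, 2)

((2, 1, 1, 2),)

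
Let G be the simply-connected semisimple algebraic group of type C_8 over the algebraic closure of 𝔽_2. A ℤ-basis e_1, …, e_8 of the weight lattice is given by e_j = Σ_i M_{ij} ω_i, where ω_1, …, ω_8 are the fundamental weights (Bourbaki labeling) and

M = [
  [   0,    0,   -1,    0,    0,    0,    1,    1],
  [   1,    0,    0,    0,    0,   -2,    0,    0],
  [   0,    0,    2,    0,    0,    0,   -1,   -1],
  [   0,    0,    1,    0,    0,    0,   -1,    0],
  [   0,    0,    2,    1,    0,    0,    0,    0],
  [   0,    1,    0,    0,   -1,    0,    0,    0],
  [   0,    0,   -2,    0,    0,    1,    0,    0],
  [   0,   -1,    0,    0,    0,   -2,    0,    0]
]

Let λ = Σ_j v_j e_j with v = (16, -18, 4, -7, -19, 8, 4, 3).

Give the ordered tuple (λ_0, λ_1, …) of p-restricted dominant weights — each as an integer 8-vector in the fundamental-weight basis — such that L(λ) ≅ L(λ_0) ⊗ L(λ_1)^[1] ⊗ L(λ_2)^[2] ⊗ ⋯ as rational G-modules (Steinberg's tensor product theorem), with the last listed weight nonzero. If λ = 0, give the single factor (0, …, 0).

Compute c_i = Σ_j M_{ij} v_j with v = (16, -18, 4, -7, -19, 8, 4, 3):
  c_1 = 0*16 + 0*-18 + -1*4 + 0*-7 + 0*-19 + 0*8 + 1*4 + 1*3 = 3
  c_2 = 1*16 + 0*-18 + 0*4 + 0*-7 + 0*-19 + -2*8 + 0*4 + 0*3 = 0
  c_3 = 0*16 + 0*-18 + 2*4 + 0*-7 + 0*-19 + 0*8 + -1*4 + -1*3 = 1
  c_4 = 0*16 + 0*-18 + 1*4 + 0*-7 + 0*-19 + 0*8 + -1*4 + 0*3 = 0
  c_5 = 0*16 + 0*-18 + 2*4 + 1*-7 + 0*-19 + 0*8 + 0*4 + 0*3 = 1
  c_6 = 0*16 + 1*-18 + 0*4 + 0*-7 + -1*-19 + 0*8 + 0*4 + 0*3 = 1
  c_7 = 0*16 + 0*-18 + -2*4 + 0*-7 + 0*-19 + 1*8 + 0*4 + 0*3 = 0
  c_8 = 0*16 + -1*-18 + 0*4 + 0*-7 + 0*-19 + -2*8 + 0*4 + 0*3 = 2
Writing each c_i in base p = 2:
  c_1 = 3 = 1·2^0 + 1·2^1
  c_2 = 0
  c_3 = 1 = 1·2^0
  c_4 = 0
  c_5 = 1 = 1·2^0
  c_6 = 1 = 1·2^0
  c_7 = 0
  c_8 = 2 = 0·2^0 + 1·2^1
λ_0 = (1, 0, 1, 0, 1, 1, 0, 0)
λ_1 = (1, 0, 0, 0, 0, 0, 0, 1)

((1, 0, 1, 0, 1, 1, 0, 0), (1, 0, 0, 0, 0, 0, 0, 1))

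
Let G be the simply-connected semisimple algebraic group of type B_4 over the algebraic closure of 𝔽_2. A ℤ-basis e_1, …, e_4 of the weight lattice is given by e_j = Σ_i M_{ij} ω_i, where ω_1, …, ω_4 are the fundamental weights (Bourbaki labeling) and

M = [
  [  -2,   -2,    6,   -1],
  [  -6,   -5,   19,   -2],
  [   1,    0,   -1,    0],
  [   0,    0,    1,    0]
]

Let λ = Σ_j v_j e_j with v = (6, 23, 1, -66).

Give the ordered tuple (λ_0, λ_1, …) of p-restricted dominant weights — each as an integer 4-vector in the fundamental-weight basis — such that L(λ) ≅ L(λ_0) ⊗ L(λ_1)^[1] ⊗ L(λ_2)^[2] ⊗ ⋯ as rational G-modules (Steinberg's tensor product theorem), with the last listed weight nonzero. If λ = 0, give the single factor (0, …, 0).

Converting to the ω-basis (c_i = row i of M dotted with v = (6, 23, 1, -66)):
  c_1 = (-2)·(6) + (-2)·(23) + 6·1 + (-1)·(-66) = 14
  c_2 = (-6)·(6) + (-5)·(23) + 19·1 + (-2)·(-66) = 0
  c_3 = 1·6 + 0·23 + (-1)·(1) + (0)·(-66) = 5
  c_4 = 0·6 + 0·23 + 1·1 + (0)·(-66) = 1
Writing each c_i in base p = 2:
  c_1 = 14 = 0·2^0 + 1·2^1 + 1·2^2 + 1·2^3
  c_2 = 0
  c_3 = 5 = 1·2^0 + 0·2^1 + 1·2^2
  c_4 = 1 = 1·2^0
Factor λ_0 = (0, 0, 1, 1)
Factor λ_1 = (1, 0, 0, 0)
Factor λ_2 = (1, 0, 1, 0)
Factor λ_3 = (1, 0, 0, 0)

((0, 0, 1, 1), (1, 0, 0, 0), (1, 0, 1, 0), (1, 0, 0, 0))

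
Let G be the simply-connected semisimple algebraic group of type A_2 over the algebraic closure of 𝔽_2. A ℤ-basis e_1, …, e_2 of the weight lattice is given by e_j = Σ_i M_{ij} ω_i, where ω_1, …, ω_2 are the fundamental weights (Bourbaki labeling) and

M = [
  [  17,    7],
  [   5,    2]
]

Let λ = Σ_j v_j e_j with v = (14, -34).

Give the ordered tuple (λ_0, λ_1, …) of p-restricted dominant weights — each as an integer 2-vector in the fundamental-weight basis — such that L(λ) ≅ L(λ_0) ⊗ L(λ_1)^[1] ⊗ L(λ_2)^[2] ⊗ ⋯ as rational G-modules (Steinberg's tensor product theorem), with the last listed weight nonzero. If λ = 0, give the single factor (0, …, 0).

Converting to the ω-basis (c_i = row i of M dotted with v = (14, -34)):
  c_1 = 17*14 + 7*-34 = 0
  c_2 = 5*14 + 2*-34 = 2
Writing each c_i in base p = 2:
  c_1 = 0
  c_2 = 2 = 0·2^0 + 1·2^1
p-restricted factor λ_0 = (0, 0)
p-restricted factor λ_1 = (0, 1)

((0, 0), (0, 1))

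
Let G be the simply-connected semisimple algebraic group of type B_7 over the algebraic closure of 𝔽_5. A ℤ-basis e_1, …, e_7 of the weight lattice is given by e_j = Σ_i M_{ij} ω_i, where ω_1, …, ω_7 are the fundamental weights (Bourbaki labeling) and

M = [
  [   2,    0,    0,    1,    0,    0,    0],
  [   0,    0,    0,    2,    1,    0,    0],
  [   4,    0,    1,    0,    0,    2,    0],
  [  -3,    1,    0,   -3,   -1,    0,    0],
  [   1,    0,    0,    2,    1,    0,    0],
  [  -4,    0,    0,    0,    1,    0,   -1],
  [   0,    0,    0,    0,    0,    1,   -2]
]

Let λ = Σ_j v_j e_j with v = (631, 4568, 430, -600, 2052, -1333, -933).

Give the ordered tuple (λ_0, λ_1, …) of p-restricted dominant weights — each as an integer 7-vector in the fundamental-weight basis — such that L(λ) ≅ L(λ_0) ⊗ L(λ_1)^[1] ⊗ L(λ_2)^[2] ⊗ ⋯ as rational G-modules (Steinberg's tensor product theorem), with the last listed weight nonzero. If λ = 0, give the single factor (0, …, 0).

((2, 2, 3, 3, 3, 1, 3), (2, 0, 2, 4, 1, 2, 1), (1, 4, 1, 1, 4, 3, 1), (0, 1, 2, 4, 1, 3, 4), (1, 1, 0, 3, 2, 0, 0))

Compute c_i = Σ_j M_{ij} v_j with v = (631, 4568, 430, -600, 2052, -1333, -933):
  c_1 = (2)·(631) + (0)·(4568) + (0)·(430) + (1)·(-600) + (0)·(2052) + (0)·(-1333) + (0)·(-933) = 662
  c_2 = (0)·(631) + (0)·(4568) + (0)·(430) + (2)·(-600) + (1)·(2052) + (0)·(-1333) + (0)·(-933) = 852
  c_3 = (4)·(631) + (0)·(4568) + (1)·(430) + (0)·(-600) + (0)·(2052) + (2)·(-1333) + (0)·(-933) = 288
  c_4 = (-3)·(631) + (1)·(4568) + (0)·(430) + (-3)·(-600) + (-1)·(2052) + (0)·(-1333) + (0)·(-933) = 2423
  c_5 = (1)·(631) + (0)·(4568) + (0)·(430) + (2)·(-600) + (1)·(2052) + (0)·(-1333) + (0)·(-933) = 1483
  c_6 = (-4)·(631) + (0)·(4568) + (0)·(430) + (0)·(-600) + (1)·(2052) + (0)·(-1333) + (-1)·(-933) = 461
  c_7 = (0)·(631) + (0)·(4568) + (0)·(430) + (0)·(-600) + (0)·(2052) + (1)·(-1333) + (-2)·(-933) = 533
p = 5; digits c_i = Σ_j d_{ij}·5^j, 0 ≤ d_{ij} < 5:
  c_1 = 662 = 2·5^0 + 2·5^1 + 1·5^2 + 0·5^3 + 1·5^4
  c_2 = 852 = 2·5^0 + 0·5^1 + 4·5^2 + 1·5^3 + 1·5^4
  c_3 = 288 = 3·5^0 + 2·5^1 + 1·5^2 + 2·5^3
  c_4 = 2423 = 3·5^0 + 4·5^1 + 1·5^2 + 4·5^3 + 3·5^4
  c_5 = 1483 = 3·5^0 + 1·5^1 + 4·5^2 + 1·5^3 + 2·5^4
  c_6 = 461 = 1·5^0 + 2·5^1 + 3·5^2 + 3·5^3
  c_7 = 533 = 3·5^0 + 1·5^1 + 1·5^2 + 4·5^3
p-restricted factor λ_0 = (2, 2, 3, 3, 3, 1, 3)
p-restricted factor λ_1 = (2, 0, 2, 4, 1, 2, 1)
p-restricted factor λ_2 = (1, 4, 1, 1, 4, 3, 1)
p-restricted factor λ_3 = (0, 1, 2, 4, 1, 3, 4)
p-restricted factor λ_4 = (1, 1, 0, 3, 2, 0, 0)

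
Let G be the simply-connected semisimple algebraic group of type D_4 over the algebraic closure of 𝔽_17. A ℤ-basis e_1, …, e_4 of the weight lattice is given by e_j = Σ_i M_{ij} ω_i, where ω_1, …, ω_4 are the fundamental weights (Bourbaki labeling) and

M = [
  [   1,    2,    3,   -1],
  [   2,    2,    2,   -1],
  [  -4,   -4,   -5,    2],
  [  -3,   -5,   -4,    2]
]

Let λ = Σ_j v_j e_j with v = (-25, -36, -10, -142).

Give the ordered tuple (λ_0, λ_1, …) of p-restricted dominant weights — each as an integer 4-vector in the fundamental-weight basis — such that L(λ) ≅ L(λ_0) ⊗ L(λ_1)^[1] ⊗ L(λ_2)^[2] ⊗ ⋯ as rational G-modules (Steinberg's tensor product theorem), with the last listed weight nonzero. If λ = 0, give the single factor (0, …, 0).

Change of basis e → ω: c = M·v where v = (-25, -36, -10, -142):
  c_1 = (1)·(-25) + (2)·(-36) + (3)·(-10) + (-1)·(-142) = 15
  c_2 = (2)·(-25) + (2)·(-36) + (2)·(-10) + (-1)·(-142) = 0
  c_3 = (-4)·(-25) + (-4)·(-36) + (-5)·(-10) + (2)·(-142) = 10
  c_4 = (-3)·(-25) + (-5)·(-36) + (-4)·(-10) + (2)·(-142) = 11
Base-17 expansion of each c_i:
  c_1 = 15 = 15·17^0
  c_2 = 0
  c_3 = 10 = 10·17^0
  c_4 = 11 = 11·17^0
p-restricted factor λ_0 = (15, 0, 10, 11)

((15, 0, 10, 11),)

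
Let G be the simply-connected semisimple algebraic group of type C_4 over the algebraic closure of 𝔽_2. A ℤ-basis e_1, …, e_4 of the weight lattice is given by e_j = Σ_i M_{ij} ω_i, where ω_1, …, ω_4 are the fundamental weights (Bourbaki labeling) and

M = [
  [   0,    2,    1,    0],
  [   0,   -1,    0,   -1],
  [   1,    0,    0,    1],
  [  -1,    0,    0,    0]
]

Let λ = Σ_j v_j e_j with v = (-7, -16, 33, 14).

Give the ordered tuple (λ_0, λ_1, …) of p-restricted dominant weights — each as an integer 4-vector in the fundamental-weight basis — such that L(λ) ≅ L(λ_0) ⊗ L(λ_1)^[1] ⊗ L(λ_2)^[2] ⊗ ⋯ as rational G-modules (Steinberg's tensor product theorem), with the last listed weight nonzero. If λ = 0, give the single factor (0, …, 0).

((1, 0, 1, 1), (0, 1, 1, 1), (0, 0, 1, 1))

ω-coordinates c = M·v, v = (-7, -16, 33, 14):
  c_1 = 0*-7 + 2*-16 + 1*33 + 0*14 = 1
  c_2 = 0*-7 + -1*-16 + 0*33 + -1*14 = 2
  c_3 = 1*-7 + 0*-16 + 0*33 + 1*14 = 7
  c_4 = -1*-7 + 0*-16 + 0*33 + 0*14 = 7
Writing each c_i in base p = 2:
  c_1 = 1 = 1·2^0
  c_2 = 2 = 0·2^0 + 1·2^1
  c_3 = 7 = 1·2^0 + 1·2^1 + 1·2^2
  c_4 = 7 = 1·2^0 + 1·2^1 + 1·2^2
p-restricted factor λ_0 = (1, 0, 1, 1)
p-restricted factor λ_1 = (0, 1, 1, 1)
p-restricted factor λ_2 = (0, 0, 1, 1)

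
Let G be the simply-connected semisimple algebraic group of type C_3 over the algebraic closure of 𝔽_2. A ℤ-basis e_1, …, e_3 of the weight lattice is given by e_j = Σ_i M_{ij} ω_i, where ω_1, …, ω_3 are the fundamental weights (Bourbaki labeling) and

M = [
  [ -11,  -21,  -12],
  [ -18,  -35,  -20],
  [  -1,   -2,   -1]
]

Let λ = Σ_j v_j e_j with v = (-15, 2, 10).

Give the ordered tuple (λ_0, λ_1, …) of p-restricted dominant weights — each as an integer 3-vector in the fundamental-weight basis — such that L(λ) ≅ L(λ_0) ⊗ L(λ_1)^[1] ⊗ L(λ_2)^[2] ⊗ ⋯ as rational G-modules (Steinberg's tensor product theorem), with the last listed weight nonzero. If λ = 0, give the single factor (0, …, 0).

Compute c_i = Σ_j M_{ij} v_j with v = (-15, 2, 10):
  c_1 = -11*-15 + -21*2 + -12*10 = 3
  c_2 = -18*-15 + -35*2 + -20*10 = 0
  c_3 = -1*-15 + -2*2 + -1*10 = 1
Base-2 expansion of each c_i:
  c_1 = 3 = 1·2^0 + 1·2^1
  c_2 = 0
  c_3 = 1 = 1·2^0
λ_0 = (1, 0, 1)
λ_1 = (1, 0, 0)

((1, 0, 1), (1, 0, 0))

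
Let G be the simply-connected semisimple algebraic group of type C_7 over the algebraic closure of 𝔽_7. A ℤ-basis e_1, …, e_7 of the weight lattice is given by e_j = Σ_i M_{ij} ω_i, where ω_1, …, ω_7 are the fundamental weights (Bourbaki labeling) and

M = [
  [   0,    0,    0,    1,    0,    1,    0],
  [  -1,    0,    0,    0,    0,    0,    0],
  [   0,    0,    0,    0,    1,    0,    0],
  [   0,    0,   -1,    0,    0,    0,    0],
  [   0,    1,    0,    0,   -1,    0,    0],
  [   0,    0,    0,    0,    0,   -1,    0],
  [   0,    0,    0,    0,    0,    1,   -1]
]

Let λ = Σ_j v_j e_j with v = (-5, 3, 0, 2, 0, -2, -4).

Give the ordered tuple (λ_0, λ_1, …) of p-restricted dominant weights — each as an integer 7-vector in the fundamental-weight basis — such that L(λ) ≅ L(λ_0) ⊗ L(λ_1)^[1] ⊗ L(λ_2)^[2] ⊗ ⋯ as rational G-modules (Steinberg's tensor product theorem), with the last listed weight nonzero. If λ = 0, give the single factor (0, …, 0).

((0, 5, 0, 0, 3, 2, 2),)

In the fundamental-weight basis, λ has coordinates c = M·v (v = (-5, 3, 0, 2, 0, -2, -4)):
  c_1 = 0*-5 + 0*3 + 0*0 + 1*2 + 0*0 + 1*-2 + 0*-4 = 0
  c_2 = -1*-5 + 0*3 + 0*0 + 0*2 + 0*0 + 0*-2 + 0*-4 = 5
  c_3 = 0*-5 + 0*3 + 0*0 + 0*2 + 1*0 + 0*-2 + 0*-4 = 0
  c_4 = 0*-5 + 0*3 + -1*0 + 0*2 + 0*0 + 0*-2 + 0*-4 = 0
  c_5 = 0*-5 + 1*3 + 0*0 + 0*2 + -1*0 + 0*-2 + 0*-4 = 3
  c_6 = 0*-5 + 0*3 + 0*0 + 0*2 + 0*0 + -1*-2 + 0*-4 = 2
  c_7 = 0*-5 + 0*3 + 0*0 + 0*2 + 0*0 + 1*-2 + -1*-4 = 2
Base-7 expansion of each c_i:
  c_1 = 0
  c_2 = 5 = 5·7^0
  c_3 = 0
  c_4 = 0
  c_5 = 3 = 3·7^0
  c_6 = 2 = 2·7^0
  c_7 = 2 = 2·7^0
p-restricted factor λ_0 = (0, 5, 0, 0, 3, 2, 2)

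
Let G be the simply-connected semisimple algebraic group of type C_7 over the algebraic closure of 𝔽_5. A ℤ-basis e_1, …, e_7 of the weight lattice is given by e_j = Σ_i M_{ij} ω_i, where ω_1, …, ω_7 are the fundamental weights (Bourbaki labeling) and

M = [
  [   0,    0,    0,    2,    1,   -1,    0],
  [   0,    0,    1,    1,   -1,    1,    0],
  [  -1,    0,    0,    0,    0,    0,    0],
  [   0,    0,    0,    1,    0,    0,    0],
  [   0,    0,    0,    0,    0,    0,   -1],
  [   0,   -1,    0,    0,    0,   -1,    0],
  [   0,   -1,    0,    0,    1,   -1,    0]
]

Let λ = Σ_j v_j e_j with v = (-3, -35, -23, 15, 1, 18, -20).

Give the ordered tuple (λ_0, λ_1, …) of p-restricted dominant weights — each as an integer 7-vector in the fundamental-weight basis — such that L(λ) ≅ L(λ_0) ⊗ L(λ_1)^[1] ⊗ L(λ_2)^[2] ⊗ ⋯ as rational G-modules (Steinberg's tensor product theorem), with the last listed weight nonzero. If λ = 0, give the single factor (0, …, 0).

Compute c_i = Σ_j M_{ij} v_j with v = (-3, -35, -23, 15, 1, 18, -20):
  c_1 = (0)·(-3) + (0)·(-35) + (0)·(-23) + (2)·(15) + (1)·(1) + (-1)·(18) + (0)·(-20) = 13
  c_2 = (0)·(-3) + (0)·(-35) + (1)·(-23) + (1)·(15) + (-1)·(1) + (1)·(18) + (0)·(-20) = 9
  c_3 = (-1)·(-3) + (0)·(-35) + (0)·(-23) + (0)·(15) + (0)·(1) + (0)·(18) + (0)·(-20) = 3
  c_4 = (0)·(-3) + (0)·(-35) + (0)·(-23) + (1)·(15) + (0)·(1) + (0)·(18) + (0)·(-20) = 15
  c_5 = (0)·(-3) + (0)·(-35) + (0)·(-23) + (0)·(15) + (0)·(1) + (0)·(18) + (-1)·(-20) = 20
  c_6 = (0)·(-3) + (-1)·(-35) + (0)·(-23) + (0)·(15) + (0)·(1) + (-1)·(18) + (0)·(-20) = 17
  c_7 = (0)·(-3) + (-1)·(-35) + (0)·(-23) + (0)·(15) + (1)·(1) + (-1)·(18) + (0)·(-20) = 18
Writing each c_i in base p = 5:
  c_1 = 13 = 3·5^0 + 2·5^1
  c_2 = 9 = 4·5^0 + 1·5^1
  c_3 = 3 = 3·5^0
  c_4 = 15 = 0·5^0 + 3·5^1
  c_5 = 20 = 0·5^0 + 4·5^1
  c_6 = 17 = 2·5^0 + 3·5^1
  c_7 = 18 = 3·5^0 + 3·5^1
λ_0 = (3, 4, 3, 0, 0, 2, 3)
λ_1 = (2, 1, 0, 3, 4, 3, 3)

((3, 4, 3, 0, 0, 2, 3), (2, 1, 0, 3, 4, 3, 3))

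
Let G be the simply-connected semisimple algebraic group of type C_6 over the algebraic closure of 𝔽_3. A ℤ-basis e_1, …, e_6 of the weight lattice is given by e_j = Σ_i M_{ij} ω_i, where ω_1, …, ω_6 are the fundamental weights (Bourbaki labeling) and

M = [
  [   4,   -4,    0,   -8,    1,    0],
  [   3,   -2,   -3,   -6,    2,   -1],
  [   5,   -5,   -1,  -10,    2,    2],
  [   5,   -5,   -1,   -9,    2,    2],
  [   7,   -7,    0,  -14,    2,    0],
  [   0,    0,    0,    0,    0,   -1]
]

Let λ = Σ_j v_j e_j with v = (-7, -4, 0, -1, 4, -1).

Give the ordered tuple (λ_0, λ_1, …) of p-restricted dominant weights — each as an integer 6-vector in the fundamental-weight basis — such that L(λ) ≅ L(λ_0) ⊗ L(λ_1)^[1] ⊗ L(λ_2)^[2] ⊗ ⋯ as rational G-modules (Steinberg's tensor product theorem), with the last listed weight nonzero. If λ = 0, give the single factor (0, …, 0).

((0, 2, 1, 0, 1, 1),)

Compute c_i = Σ_j M_{ij} v_j with v = (-7, -4, 0, -1, 4, -1):
  c_1 = 4*-7 + -4*-4 + 0*0 + -8*-1 + 1*4 + 0*-1 = 0
  c_2 = 3*-7 + -2*-4 + -3*0 + -6*-1 + 2*4 + -1*-1 = 2
  c_3 = 5*-7 + -5*-4 + -1*0 + -10*-1 + 2*4 + 2*-1 = 1
  c_4 = 5*-7 + -5*-4 + -1*0 + -9*-1 + 2*4 + 2*-1 = 0
  c_5 = 7*-7 + -7*-4 + 0*0 + -14*-1 + 2*4 + 0*-1 = 1
  c_6 = 0*-7 + 0*-4 + 0*0 + 0*-1 + 0*4 + -1*-1 = 1
p = 3; digits c_i = Σ_j d_{ij}·3^j, 0 ≤ d_{ij} < 3:
  c_1 = 0
  c_2 = 2 = 2·3^0
  c_3 = 1 = 1·3^0
  c_4 = 0
  c_5 = 1 = 1·3^0
  c_6 = 1 = 1·3^0
p-restricted factor λ_0 = (0, 2, 1, 0, 1, 1)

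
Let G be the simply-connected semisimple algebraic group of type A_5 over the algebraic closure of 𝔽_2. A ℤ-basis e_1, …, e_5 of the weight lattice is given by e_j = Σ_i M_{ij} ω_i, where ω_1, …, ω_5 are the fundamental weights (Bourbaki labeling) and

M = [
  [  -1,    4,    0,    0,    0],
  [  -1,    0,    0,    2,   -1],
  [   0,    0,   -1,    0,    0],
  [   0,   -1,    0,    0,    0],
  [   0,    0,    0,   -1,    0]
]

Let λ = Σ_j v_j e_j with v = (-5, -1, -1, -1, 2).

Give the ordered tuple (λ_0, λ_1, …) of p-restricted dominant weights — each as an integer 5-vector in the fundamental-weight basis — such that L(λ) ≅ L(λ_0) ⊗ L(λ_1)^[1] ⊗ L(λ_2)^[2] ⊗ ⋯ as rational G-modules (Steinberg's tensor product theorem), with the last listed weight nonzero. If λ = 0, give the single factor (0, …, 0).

((1, 1, 1, 1, 1),)

In the fundamental-weight basis, λ has coordinates c = M·v (v = (-5, -1, -1, -1, 2)):
  c_1 = (-1)·(-5) + (4)·(-1) + (0)·(-1) + (0)·(-1) + 0·2 = 1
  c_2 = (-1)·(-5) + (0)·(-1) + (0)·(-1) + (2)·(-1) + (-1)·(2) = 1
  c_3 = (0)·(-5) + (0)·(-1) + (-1)·(-1) + (0)·(-1) + 0·2 = 1
  c_4 = (0)·(-5) + (-1)·(-1) + (0)·(-1) + (0)·(-1) + 0·2 = 1
  c_5 = (0)·(-5) + (0)·(-1) + (0)·(-1) + (-1)·(-1) + 0·2 = 1
Expand coordinatewise in base 2:
  c_1 = 1 = 1·2^0
  c_2 = 1 = 1·2^0
  c_3 = 1 = 1·2^0
  c_4 = 1 = 1·2^0
  c_5 = 1 = 1·2^0
λ_0 = (1, 1, 1, 1, 1)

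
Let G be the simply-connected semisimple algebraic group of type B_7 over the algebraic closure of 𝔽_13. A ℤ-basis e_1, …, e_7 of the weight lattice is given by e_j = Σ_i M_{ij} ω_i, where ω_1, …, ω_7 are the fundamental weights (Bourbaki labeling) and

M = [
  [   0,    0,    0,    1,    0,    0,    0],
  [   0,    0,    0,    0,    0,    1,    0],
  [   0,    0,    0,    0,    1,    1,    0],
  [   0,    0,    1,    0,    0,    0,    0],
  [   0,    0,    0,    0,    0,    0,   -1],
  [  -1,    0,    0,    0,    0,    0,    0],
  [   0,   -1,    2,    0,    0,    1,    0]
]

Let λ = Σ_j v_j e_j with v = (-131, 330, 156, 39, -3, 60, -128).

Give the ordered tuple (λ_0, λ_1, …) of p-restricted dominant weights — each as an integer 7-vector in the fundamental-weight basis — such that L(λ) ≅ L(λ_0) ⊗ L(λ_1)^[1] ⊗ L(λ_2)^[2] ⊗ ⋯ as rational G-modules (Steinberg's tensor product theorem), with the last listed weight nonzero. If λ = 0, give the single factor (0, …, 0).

Converting to the ω-basis (c_i = row i of M dotted with v = (-131, 330, 156, 39, -3, 60, -128)):
  c_1 = 0*-131 + 0*330 + 0*156 + 1*39 + 0*-3 + 0*60 + 0*-128 = 39
  c_2 = 0*-131 + 0*330 + 0*156 + 0*39 + 0*-3 + 1*60 + 0*-128 = 60
  c_3 = 0*-131 + 0*330 + 0*156 + 0*39 + 1*-3 + 1*60 + 0*-128 = 57
  c_4 = 0*-131 + 0*330 + 1*156 + 0*39 + 0*-3 + 0*60 + 0*-128 = 156
  c_5 = 0*-131 + 0*330 + 0*156 + 0*39 + 0*-3 + 0*60 + -1*-128 = 128
  c_6 = -1*-131 + 0*330 + 0*156 + 0*39 + 0*-3 + 0*60 + 0*-128 = 131
  c_7 = 0*-131 + -1*330 + 2*156 + 0*39 + 0*-3 + 1*60 + 0*-128 = 42
p = 13; digits c_i = Σ_j d_{ij}·13^j, 0 ≤ d_{ij} < 13:
  c_1 = 39 = 0·13^0 + 3·13^1
  c_2 = 60 = 8·13^0 + 4·13^1
  c_3 = 57 = 5·13^0 + 4·13^1
  c_4 = 156 = 0·13^0 + 12·13^1
  c_5 = 128 = 11·13^0 + 9·13^1
  c_6 = 131 = 1·13^0 + 10·13^1
  c_7 = 42 = 3·13^0 + 3·13^1
p-restricted factor λ_0 = (0, 8, 5, 0, 11, 1, 3)
p-restricted factor λ_1 = (3, 4, 4, 12, 9, 10, 3)

((0, 8, 5, 0, 11, 1, 3), (3, 4, 4, 12, 9, 10, 3))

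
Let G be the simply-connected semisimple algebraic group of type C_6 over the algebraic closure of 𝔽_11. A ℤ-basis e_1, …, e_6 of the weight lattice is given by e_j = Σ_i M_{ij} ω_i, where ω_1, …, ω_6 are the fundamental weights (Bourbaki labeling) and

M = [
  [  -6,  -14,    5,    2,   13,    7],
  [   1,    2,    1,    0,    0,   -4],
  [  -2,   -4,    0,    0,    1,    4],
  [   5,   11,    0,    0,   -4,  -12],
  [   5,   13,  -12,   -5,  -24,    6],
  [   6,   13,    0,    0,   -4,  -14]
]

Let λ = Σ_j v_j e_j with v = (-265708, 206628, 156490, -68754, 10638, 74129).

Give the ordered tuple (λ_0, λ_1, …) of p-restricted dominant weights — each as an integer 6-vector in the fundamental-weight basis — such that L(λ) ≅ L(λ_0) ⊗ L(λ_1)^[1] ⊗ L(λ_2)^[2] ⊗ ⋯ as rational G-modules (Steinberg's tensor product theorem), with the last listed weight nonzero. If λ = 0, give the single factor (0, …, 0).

((9, 9, 2, 3, 7, 8), (7, 1, 7, 4, 2, 5), (7, 7, 0, 2, 8, 7), (2, 5, 9, 9, 9, 8))

Change of basis e → ω: c = M·v where v = (-265708, 206628, 156490, -68754, 10638, 74129):
  c_1 = -6*-265708 + -14*206628 + 5*156490 + 2*-68754 + 13*10638 + 7*74129 = 3595
  c_2 = 1*-265708 + 2*206628 + 1*156490 + 0*-68754 + 0*10638 + -4*74129 = 7522
  c_3 = -2*-265708 + -4*206628 + 0*156490 + 0*-68754 + 1*10638 + 4*74129 = 12058
  c_4 = 5*-265708 + 11*206628 + 0*156490 + 0*-68754 + -4*10638 + -12*74129 = 12268
  c_5 = 5*-265708 + 13*206628 + -12*156490 + -5*-68754 + -24*10638 + 6*74129 = 12976
  c_6 = 6*-265708 + 13*206628 + 0*156490 + 0*-68754 + -4*10638 + -14*74129 = 11558
Writing each c_i in base p = 11:
  c_1 = 3595 = 9·11^0 + 7·11^1 + 7·11^2 + 2·11^3
  c_2 = 7522 = 9·11^0 + 1·11^1 + 7·11^2 + 5·11^3
  c_3 = 12058 = 2·11^0 + 7·11^1 + 0·11^2 + 9·11^3
  c_4 = 12268 = 3·11^0 + 4·11^1 + 2·11^2 + 9·11^3
  c_5 = 12976 = 7·11^0 + 2·11^1 + 8·11^2 + 9·11^3
  c_6 = 11558 = 8·11^0 + 5·11^1 + 7·11^2 + 8·11^3
p-restricted factor λ_0 = (9, 9, 2, 3, 7, 8)
p-restricted factor λ_1 = (7, 1, 7, 4, 2, 5)
p-restricted factor λ_2 = (7, 7, 0, 2, 8, 7)
p-restricted factor λ_3 = (2, 5, 9, 9, 9, 8)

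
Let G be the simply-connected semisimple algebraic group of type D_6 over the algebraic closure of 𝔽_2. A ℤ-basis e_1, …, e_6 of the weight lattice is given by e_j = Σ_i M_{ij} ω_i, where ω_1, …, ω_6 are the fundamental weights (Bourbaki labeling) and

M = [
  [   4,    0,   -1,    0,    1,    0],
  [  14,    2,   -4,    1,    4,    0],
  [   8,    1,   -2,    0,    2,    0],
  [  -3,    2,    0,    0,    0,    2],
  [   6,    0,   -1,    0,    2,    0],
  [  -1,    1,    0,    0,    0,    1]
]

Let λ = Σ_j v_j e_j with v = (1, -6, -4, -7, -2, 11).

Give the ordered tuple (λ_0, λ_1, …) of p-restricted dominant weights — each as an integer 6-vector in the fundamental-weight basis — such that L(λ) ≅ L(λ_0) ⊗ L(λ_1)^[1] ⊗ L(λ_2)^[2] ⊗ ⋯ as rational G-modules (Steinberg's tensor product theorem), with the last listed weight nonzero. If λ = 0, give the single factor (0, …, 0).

Compute c_i = Σ_j M_{ij} v_j with v = (1, -6, -4, -7, -2, 11):
  c_1 = (4)·(1) + (0)·(-6) + (-1)·(-4) + (0)·(-7) + (1)·(-2) + (0)·(11) = 6
  c_2 = (14)·(1) + (2)·(-6) + (-4)·(-4) + (1)·(-7) + (4)·(-2) + (0)·(11) = 3
  c_3 = (8)·(1) + (1)·(-6) + (-2)·(-4) + (0)·(-7) + (2)·(-2) + (0)·(11) = 6
  c_4 = (-3)·(1) + (2)·(-6) + (0)·(-4) + (0)·(-7) + (0)·(-2) + (2)·(11) = 7
  c_5 = (6)·(1) + (0)·(-6) + (-1)·(-4) + (0)·(-7) + (2)·(-2) + (0)·(11) = 6
  c_6 = (-1)·(1) + (1)·(-6) + (0)·(-4) + (0)·(-7) + (0)·(-2) + (1)·(11) = 4
Writing each c_i in base p = 2:
  c_1 = 6 = 0·2^0 + 1·2^1 + 1·2^2
  c_2 = 3 = 1·2^0 + 1·2^1
  c_3 = 6 = 0·2^0 + 1·2^1 + 1·2^2
  c_4 = 7 = 1·2^0 + 1·2^1 + 1·2^2
  c_5 = 6 = 0·2^0 + 1·2^1 + 1·2^2
  c_6 = 4 = 0·2^0 + 0·2^1 + 1·2^2
p-restricted factor λ_0 = (0, 1, 0, 1, 0, 0)
p-restricted factor λ_1 = (1, 1, 1, 1, 1, 0)
p-restricted factor λ_2 = (1, 0, 1, 1, 1, 1)

((0, 1, 0, 1, 0, 0), (1, 1, 1, 1, 1, 0), (1, 0, 1, 1, 1, 1))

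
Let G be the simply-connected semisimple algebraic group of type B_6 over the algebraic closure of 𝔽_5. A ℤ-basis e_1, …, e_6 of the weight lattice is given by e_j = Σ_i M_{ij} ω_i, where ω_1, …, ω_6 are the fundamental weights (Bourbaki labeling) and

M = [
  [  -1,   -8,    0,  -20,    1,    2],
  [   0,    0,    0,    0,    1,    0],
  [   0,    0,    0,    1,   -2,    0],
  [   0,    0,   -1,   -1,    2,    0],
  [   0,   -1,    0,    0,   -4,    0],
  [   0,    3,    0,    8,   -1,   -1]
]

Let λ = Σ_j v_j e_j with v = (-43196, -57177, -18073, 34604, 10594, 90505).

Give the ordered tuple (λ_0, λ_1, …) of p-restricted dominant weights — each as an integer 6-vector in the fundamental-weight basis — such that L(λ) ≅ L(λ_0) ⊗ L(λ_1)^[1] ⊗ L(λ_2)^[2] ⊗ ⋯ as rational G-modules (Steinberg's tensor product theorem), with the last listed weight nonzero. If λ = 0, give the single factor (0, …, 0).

Change of basis e → ω: c = M·v where v = (-43196, -57177, -18073, 34604, 10594, 90505):
  c_1 = (-1)·(-43196) + (-8)·(-57177) + (0)·(-18073) + (-20)·(34604) + (1)·(10594) + (2)·(90505) = 136
  c_2 = (0)·(-43196) + (0)·(-57177) + (0)·(-18073) + (0)·(34604) + (1)·(10594) + (0)·(90505) = 10594
  c_3 = (0)·(-43196) + (0)·(-57177) + (0)·(-18073) + (1)·(34604) + (-2)·(10594) + (0)·(90505) = 13416
  c_4 = (0)·(-43196) + (0)·(-57177) + (-1)·(-18073) + (-1)·(34604) + (2)·(10594) + (0)·(90505) = 4657
  c_5 = (0)·(-43196) + (-1)·(-57177) + (0)·(-18073) + (0)·(34604) + (-4)·(10594) + (0)·(90505) = 14801
  c_6 = (0)·(-43196) + (3)·(-57177) + (0)·(-18073) + (8)·(34604) + (-1)·(10594) + (-1)·(90505) = 4202
Base-5 expansion of each c_i:
  c_1 = 136 = 1·5^0 + 2·5^1 + 0·5^2 + 1·5^3
  c_2 = 10594 = 4·5^0 + 3·5^1 + 3·5^2 + 4·5^3 + 1·5^4 + 3·5^5
  c_3 = 13416 = 1·5^0 + 3·5^1 + 1·5^2 + 2·5^3 + 1·5^4 + 4·5^5
  c_4 = 4657 = 2·5^0 + 1·5^1 + 1·5^2 + 2·5^3 + 2·5^4 + 1·5^5
  c_5 = 14801 = 1·5^0 + 0·5^1 + 2·5^2 + 3·5^3 + 3·5^4 + 4·5^5
  c_6 = 4202 = 2·5^0 + 0·5^1 + 3·5^2 + 3·5^3 + 1·5^4 + 1·5^5
Factor λ_0 = (1, 4, 1, 2, 1, 2)
Factor λ_1 = (2, 3, 3, 1, 0, 0)
Factor λ_2 = (0, 3, 1, 1, 2, 3)
Factor λ_3 = (1, 4, 2, 2, 3, 3)
Factor λ_4 = (0, 1, 1, 2, 3, 1)
Factor λ_5 = (0, 3, 4, 1, 4, 1)

((1, 4, 1, 2, 1, 2), (2, 3, 3, 1, 0, 0), (0, 3, 1, 1, 2, 3), (1, 4, 2, 2, 3, 3), (0, 1, 1, 2, 3, 1), (0, 3, 4, 1, 4, 1))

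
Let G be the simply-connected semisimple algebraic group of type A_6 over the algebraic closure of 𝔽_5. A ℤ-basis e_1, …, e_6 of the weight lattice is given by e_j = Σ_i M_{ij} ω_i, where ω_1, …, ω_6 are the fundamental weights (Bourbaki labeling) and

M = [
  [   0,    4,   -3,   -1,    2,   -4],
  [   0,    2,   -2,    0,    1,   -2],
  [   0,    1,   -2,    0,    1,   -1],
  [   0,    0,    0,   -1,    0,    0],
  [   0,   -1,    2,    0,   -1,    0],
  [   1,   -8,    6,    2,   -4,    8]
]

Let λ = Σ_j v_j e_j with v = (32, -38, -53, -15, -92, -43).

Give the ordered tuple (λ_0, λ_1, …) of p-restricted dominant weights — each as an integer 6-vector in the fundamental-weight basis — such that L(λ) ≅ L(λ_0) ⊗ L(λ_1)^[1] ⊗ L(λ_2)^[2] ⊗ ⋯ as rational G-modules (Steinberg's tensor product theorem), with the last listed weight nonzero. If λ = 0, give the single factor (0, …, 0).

Change of basis e → ω: c = M·v where v = (32, -38, -53, -15, -92, -43):
  c_1 = 0*32 + 4*-38 + -3*-53 + -1*-15 + 2*-92 + -4*-43 = 10
  c_2 = 0*32 + 2*-38 + -2*-53 + 0*-15 + 1*-92 + -2*-43 = 24
  c_3 = 0*32 + 1*-38 + -2*-53 + 0*-15 + 1*-92 + -1*-43 = 19
  c_4 = 0*32 + 0*-38 + 0*-53 + -1*-15 + 0*-92 + 0*-43 = 15
  c_5 = 0*32 + -1*-38 + 2*-53 + 0*-15 + -1*-92 + 0*-43 = 24
  c_6 = 1*32 + -8*-38 + 6*-53 + 2*-15 + -4*-92 + 8*-43 = 12
p = 5; digits c_i = Σ_j d_{ij}·5^j, 0 ≤ d_{ij} < 5:
  c_1 = 10 = 0·5^0 + 2·5^1
  c_2 = 24 = 4·5^0 + 4·5^1
  c_3 = 19 = 4·5^0 + 3·5^1
  c_4 = 15 = 0·5^0 + 3·5^1
  c_5 = 24 = 4·5^0 + 4·5^1
  c_6 = 12 = 2·5^0 + 2·5^1
p-restricted factor λ_0 = (0, 4, 4, 0, 4, 2)
p-restricted factor λ_1 = (2, 4, 3, 3, 4, 2)

((0, 4, 4, 0, 4, 2), (2, 4, 3, 3, 4, 2))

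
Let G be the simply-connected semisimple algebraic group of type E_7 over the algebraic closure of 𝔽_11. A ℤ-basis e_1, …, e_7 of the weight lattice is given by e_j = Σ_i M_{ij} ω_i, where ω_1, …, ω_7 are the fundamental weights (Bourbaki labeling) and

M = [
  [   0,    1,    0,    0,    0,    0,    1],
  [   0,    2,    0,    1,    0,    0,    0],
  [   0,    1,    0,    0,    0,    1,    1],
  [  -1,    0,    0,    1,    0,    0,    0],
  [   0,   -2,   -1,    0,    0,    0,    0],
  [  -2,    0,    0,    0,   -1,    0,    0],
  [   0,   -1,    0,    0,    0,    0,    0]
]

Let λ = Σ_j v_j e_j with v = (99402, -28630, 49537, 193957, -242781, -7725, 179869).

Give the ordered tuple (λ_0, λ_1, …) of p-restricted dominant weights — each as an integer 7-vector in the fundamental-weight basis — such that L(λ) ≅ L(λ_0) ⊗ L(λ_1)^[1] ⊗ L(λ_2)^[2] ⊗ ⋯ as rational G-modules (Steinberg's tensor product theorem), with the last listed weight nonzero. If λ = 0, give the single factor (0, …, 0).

ω-coordinates c = M·v, v = (99402, -28630, 49537, 193957, -242781, -7725, 179869):
  c_1 = 0·99402 + (1)·(-28630) + 0·49537 + 0·193957 + (0)·(-242781) + (0)·(-7725) + 1·179869 = 151239
  c_2 = 0·99402 + (2)·(-28630) + 0·49537 + 1·193957 + (0)·(-242781) + (0)·(-7725) + 0·179869 = 136697
  c_3 = 0·99402 + (1)·(-28630) + 0·49537 + 0·193957 + (0)·(-242781) + (1)·(-7725) + 1·179869 = 143514
  c_4 = (-1)·(99402) + (0)·(-28630) + 0·49537 + 1·193957 + (0)·(-242781) + (0)·(-7725) + 0·179869 = 94555
  c_5 = 0·99402 + (-2)·(-28630) + (-1)·(49537) + 0·193957 + (0)·(-242781) + (0)·(-7725) + 0·179869 = 7723
  c_6 = (-2)·(99402) + (0)·(-28630) + 0·49537 + 0·193957 + (-1)·(-242781) + (0)·(-7725) + 0·179869 = 43977
  c_7 = 0·99402 + (-1)·(-28630) + 0·49537 + 0·193957 + (0)·(-242781) + (0)·(-7725) + 0·179869 = 28630
Base-11 expansion of each c_i:
  c_1 = 151239 = 0·11^0 + 10·11^1 + 6·11^2 + 3·11^3 + 10·11^4
  c_2 = 136697 = 0·11^0 + 8·11^1 + 7·11^2 + 3·11^3 + 9·11^4
  c_3 = 143514 = 8·11^0 + 0·11^1 + 9·11^2 + 8·11^3 + 9·11^4
  c_4 = 94555 = 10·11^0 + 4·11^1 + 0·11^2 + 5·11^3 + 6·11^4
  c_5 = 7723 = 1·11^0 + 9·11^1 + 8·11^2 + 5·11^3
  c_6 = 43977 = 10·11^0 + 4·11^1 + 0·11^2 + 0·11^3 + 3·11^4
  c_7 = 28630 = 8·11^0 + 6·11^1 + 5·11^2 + 10·11^3 + 1·11^4
λ_0 = (0, 0, 8, 10, 1, 10, 8)
λ_1 = (10, 8, 0, 4, 9, 4, 6)
λ_2 = (6, 7, 9, 0, 8, 0, 5)
λ_3 = (3, 3, 8, 5, 5, 0, 10)
λ_4 = (10, 9, 9, 6, 0, 3, 1)

((0, 0, 8, 10, 1, 10, 8), (10, 8, 0, 4, 9, 4, 6), (6, 7, 9, 0, 8, 0, 5), (3, 3, 8, 5, 5, 0, 10), (10, 9, 9, 6, 0, 3, 1))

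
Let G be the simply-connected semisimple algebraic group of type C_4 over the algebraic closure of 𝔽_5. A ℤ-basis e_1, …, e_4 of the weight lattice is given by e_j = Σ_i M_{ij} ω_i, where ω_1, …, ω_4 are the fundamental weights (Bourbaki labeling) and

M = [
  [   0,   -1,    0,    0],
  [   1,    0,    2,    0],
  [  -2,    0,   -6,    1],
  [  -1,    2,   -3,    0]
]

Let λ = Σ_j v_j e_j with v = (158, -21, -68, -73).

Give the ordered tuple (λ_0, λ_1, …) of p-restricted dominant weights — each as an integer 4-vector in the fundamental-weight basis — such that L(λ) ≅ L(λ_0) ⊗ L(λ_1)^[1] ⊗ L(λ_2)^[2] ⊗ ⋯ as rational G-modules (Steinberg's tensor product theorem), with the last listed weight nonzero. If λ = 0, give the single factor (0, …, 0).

Change of basis e → ω: c = M·v where v = (158, -21, -68, -73):
  c_1 = 0·158 + (-1)·(-21) + (0)·(-68) + (0)·(-73) = 21
  c_2 = 1·158 + (0)·(-21) + (2)·(-68) + (0)·(-73) = 22
  c_3 = (-2)·(158) + (0)·(-21) + (-6)·(-68) + (1)·(-73) = 19
  c_4 = (-1)·(158) + (2)·(-21) + (-3)·(-68) + (0)·(-73) = 4
p = 5; digits c_i = Σ_j d_{ij}·5^j, 0 ≤ d_{ij} < 5:
  c_1 = 21 = 1·5^0 + 4·5^1
  c_2 = 22 = 2·5^0 + 4·5^1
  c_3 = 19 = 4·5^0 + 3·5^1
  c_4 = 4 = 4·5^0
p-restricted factor λ_0 = (1, 2, 4, 4)
p-restricted factor λ_1 = (4, 4, 3, 0)

((1, 2, 4, 4), (4, 4, 3, 0))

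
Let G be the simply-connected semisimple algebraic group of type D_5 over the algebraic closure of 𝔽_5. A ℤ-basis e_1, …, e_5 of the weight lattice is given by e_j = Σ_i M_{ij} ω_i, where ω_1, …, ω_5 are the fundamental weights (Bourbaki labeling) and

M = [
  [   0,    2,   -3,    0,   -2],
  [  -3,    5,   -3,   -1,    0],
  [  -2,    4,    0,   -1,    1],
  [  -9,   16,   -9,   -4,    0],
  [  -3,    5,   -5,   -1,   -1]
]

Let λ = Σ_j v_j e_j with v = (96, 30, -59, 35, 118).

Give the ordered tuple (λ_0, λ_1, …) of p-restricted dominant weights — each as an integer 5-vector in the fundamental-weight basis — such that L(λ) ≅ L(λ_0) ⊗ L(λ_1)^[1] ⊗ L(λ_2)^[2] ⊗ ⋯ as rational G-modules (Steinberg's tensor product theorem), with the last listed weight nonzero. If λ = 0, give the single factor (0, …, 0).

In the fundamental-weight basis, λ has coordinates c = M·v (v = (96, 30, -59, 35, 118)):
  c_1 = 0*96 + 2*30 + -3*-59 + 0*35 + -2*118 = 1
  c_2 = -3*96 + 5*30 + -3*-59 + -1*35 + 0*118 = 4
  c_3 = -2*96 + 4*30 + 0*-59 + -1*35 + 1*118 = 11
  c_4 = -9*96 + 16*30 + -9*-59 + -4*35 + 0*118 = 7
  c_5 = -3*96 + 5*30 + -5*-59 + -1*35 + -1*118 = 4
Writing each c_i in base p = 5:
  c_1 = 1 = 1·5^0
  c_2 = 4 = 4·5^0
  c_3 = 11 = 1·5^0 + 2·5^1
  c_4 = 7 = 2·5^0 + 1·5^1
  c_5 = 4 = 4·5^0
p-restricted factor λ_0 = (1, 4, 1, 2, 4)
p-restricted factor λ_1 = (0, 0, 2, 1, 0)

((1, 4, 1, 2, 4), (0, 0, 2, 1, 0))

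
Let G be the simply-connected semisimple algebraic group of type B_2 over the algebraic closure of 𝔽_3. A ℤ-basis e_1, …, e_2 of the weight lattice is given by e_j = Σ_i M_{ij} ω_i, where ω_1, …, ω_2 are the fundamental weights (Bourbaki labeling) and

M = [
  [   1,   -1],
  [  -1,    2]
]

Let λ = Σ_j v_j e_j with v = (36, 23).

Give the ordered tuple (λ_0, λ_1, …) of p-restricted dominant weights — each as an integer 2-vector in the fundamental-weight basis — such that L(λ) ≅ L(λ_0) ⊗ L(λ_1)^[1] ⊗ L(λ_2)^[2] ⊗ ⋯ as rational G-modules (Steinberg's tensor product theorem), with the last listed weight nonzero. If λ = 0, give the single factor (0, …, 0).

((1, 1), (1, 0), (1, 1))

Compute c_i = Σ_j M_{ij} v_j with v = (36, 23):
  c_1 = (1)·(36) + (-1)·(23) = 13
  c_2 = (-1)·(36) + (2)·(23) = 10
Writing each c_i in base p = 3:
  c_1 = 13 = 1·3^0 + 1·3^1 + 1·3^2
  c_2 = 10 = 1·3^0 + 0·3^1 + 1·3^2
p-restricted factor λ_0 = (1, 1)
p-restricted factor λ_1 = (1, 0)
p-restricted factor λ_2 = (1, 1)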